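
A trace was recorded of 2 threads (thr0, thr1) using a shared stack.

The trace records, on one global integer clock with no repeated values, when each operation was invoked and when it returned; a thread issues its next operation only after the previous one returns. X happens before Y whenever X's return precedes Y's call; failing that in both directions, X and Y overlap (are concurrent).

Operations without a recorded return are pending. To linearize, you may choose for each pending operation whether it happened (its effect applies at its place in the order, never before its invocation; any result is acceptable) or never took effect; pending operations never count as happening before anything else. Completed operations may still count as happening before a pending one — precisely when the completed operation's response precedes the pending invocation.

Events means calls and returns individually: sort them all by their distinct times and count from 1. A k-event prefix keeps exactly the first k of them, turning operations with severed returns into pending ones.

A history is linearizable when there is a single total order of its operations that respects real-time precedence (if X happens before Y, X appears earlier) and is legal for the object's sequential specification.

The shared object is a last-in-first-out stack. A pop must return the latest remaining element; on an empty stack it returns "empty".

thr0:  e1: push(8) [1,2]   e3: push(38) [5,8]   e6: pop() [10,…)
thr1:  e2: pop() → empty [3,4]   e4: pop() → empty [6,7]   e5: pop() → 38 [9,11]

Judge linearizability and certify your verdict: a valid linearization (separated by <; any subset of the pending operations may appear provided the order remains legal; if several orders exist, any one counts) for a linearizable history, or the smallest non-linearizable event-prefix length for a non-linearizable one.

not linearizable — minimal violating prefix: 4 events

through event 3 a valid linearization exists; event 4 (e2 responding at time 4) ends that
a single order respects real time; the 2 completed stack operations fail replay along it
sample order e1, e2 stalls at step 2 — e2 pop() → empty has no legal effect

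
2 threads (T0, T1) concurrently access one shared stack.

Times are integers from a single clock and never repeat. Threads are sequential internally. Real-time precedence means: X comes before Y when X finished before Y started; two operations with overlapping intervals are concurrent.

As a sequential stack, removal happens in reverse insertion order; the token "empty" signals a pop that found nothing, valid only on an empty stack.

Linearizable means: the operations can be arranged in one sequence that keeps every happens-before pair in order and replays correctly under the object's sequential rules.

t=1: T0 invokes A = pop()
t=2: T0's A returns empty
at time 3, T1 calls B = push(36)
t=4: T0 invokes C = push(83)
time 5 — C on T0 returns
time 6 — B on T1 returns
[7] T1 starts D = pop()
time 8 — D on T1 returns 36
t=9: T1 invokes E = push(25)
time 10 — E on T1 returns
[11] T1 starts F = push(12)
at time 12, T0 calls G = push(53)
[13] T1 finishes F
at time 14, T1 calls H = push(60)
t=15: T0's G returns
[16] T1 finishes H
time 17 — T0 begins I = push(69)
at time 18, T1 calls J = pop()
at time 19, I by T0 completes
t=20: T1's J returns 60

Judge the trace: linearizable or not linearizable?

linearizable

a witness: A, C, B, D, E, F, G, H, J, I
1. A pop() → empty, leaving stack <>
2. C push(83), leaving stack <83>
3. B push(36), leaving stack <83,36>
4. D pop() → 36, leaving stack <83>
5. E push(25), leaving stack <83,25>
6. F push(12), leaving stack <83,25,12>
7. G push(53), leaving stack <83,25,12,53>
8. H push(60), leaving stack <83,25,12,53,60>
9. J pop() → 60, leaving stack <83,25,12,53>
10. I push(69), leaving stack <83,25,12,53,69>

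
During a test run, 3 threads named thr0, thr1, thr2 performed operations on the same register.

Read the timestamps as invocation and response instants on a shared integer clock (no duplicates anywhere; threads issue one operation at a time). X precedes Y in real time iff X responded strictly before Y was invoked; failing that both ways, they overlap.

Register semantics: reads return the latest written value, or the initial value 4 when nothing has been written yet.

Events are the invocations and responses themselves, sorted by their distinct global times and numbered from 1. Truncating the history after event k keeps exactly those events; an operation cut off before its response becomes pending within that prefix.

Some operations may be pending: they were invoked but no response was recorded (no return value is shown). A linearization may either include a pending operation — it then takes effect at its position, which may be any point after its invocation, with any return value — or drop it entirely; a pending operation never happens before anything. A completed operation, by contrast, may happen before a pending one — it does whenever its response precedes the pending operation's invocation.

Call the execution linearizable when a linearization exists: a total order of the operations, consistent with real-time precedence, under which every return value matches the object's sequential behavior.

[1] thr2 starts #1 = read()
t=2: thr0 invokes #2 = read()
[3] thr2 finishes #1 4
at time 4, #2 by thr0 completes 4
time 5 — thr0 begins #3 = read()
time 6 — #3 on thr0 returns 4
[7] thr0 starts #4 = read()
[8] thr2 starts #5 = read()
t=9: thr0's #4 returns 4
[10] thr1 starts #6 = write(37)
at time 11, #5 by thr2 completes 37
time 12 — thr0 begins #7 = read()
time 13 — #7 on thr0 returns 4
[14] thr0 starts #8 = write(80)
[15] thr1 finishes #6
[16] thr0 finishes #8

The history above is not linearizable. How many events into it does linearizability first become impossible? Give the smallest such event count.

13

events 1..12 are linearizable, e.g. via #1, #2, #3, #4, #6, #5:
after step 1 (#1 read() → 4): value 4
after step 2 (#2 read() → 4): value 4
after step 3 (#3 read() → 4): value 4
after step 4 (#4 read() → 4): value 4
after step 5 (#6 write(37) (pending, included)): value 37
after step 6 (#5 read() → 37): value 37
event 13 — #7's response, time 13 — after it, nothing linearizes
no completion choice of the 1 pending operation (#6) rescues it — every subset was tried
e.g. #1, #2, #3, #4, #5, #7 (pending dropped): illegal at step 5, since #5 read() → 37 cannot apply there
e.g. #1, #2, #3, #5, #4, #7 (pending dropped): illegal at step 4, since #5 read() → 37 cannot apply there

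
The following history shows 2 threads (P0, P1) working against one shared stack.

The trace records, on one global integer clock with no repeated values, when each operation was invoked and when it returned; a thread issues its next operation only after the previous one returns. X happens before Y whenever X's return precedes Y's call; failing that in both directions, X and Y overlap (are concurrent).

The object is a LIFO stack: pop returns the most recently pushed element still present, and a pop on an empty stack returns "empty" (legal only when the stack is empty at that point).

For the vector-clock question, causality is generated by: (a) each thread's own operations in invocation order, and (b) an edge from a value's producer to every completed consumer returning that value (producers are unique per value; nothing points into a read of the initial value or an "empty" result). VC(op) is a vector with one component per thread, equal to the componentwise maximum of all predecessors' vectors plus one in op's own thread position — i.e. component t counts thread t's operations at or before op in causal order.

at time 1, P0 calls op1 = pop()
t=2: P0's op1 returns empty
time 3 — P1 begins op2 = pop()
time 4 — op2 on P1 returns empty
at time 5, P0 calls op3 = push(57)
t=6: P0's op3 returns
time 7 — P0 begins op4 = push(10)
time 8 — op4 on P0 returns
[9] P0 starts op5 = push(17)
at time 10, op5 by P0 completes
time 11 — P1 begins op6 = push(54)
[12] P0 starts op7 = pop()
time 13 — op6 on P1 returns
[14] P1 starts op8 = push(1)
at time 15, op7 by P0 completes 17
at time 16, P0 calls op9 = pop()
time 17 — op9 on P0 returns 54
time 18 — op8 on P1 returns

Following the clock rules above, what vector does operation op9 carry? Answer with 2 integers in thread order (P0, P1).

op2 (invocation 3): nothing precedes it; P1's component alone gives (0, 1)
op1 (invocation 1): nothing precedes it; P0's component alone gives (1, 0)
from VC(op2)=(0, 1), op6 (invoked 11) maxes components and bumps P1 → (0, 2)
from VC(op1)=(1, 0), op3 (invoked 5) maxes components and bumps P0 → (2, 0)
from VC(op6)=(0, 2), op8 (invoked 14) maxes components and bumps P1 → (0, 3)
from VC(op3)=(2, 0), op4 (invoked 7) maxes components and bumps P0 → (3, 0)
from VC(op4)=(3, 0), op5 (invoked 9) maxes components and bumps P0 → (4, 0)
from VC(op5)=(4, 0), op7 (invoked 12) maxes components and bumps P0 → (5, 0)
from VC(op6)=(0, 2), VC(op7)=(5, 0), op9 (invoked 16) maxes components and bumps P0 → (6, 2)
target: VC(op9) = (6, 2)

(6, 2)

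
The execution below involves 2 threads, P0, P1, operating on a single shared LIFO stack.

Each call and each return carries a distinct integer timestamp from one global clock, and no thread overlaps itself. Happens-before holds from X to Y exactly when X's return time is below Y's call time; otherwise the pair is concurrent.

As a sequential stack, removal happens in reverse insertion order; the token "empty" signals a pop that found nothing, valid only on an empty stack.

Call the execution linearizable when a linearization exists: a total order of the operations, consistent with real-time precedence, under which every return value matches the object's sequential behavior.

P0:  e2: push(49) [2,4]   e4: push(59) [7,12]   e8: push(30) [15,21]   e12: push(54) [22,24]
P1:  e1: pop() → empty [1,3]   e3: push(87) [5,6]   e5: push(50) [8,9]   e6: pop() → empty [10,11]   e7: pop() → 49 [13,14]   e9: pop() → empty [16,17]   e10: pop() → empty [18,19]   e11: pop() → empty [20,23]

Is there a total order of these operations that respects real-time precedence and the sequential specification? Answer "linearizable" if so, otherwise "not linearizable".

through event 10 a valid linearization exists; event 11 (e6 responding at time 11) ends that
all 2 real-time-respecting orders fail — 5 completed LIFO stack operations, no legal replay
include/drop combinations of the 1 pending operation (e4) were all tried; none helps
one such order, e1, e2, e3, e5, e6 (pending dropped), breaks at step 5 where e6 pop() → empty is illegal
one such order, e2, e1, e3, e5, e6 (pending dropped), breaks at step 2 where e1 pop() → empty is illegal

not linearizable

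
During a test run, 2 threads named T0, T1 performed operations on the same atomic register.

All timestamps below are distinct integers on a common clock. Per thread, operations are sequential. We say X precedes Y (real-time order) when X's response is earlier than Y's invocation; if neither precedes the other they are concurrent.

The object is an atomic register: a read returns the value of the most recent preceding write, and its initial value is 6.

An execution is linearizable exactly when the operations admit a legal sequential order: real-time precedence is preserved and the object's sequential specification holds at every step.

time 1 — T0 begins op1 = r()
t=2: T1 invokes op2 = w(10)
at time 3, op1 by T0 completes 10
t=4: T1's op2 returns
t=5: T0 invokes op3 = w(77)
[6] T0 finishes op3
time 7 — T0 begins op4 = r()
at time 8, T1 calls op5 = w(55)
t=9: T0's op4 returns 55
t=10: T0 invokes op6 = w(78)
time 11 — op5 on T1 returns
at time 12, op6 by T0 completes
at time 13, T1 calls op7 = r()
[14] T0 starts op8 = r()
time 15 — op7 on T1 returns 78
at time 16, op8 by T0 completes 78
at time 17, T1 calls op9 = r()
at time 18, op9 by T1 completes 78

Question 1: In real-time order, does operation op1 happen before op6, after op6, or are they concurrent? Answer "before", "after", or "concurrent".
op1 spans [1,3], op6 spans [10,12]
resp(op1)=3 < inv(op6)=10

before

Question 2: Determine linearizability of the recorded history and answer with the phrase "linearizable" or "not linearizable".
a witness: op2, op1, op3, op5, op4, op6, op7, op8, op9
step 1: op2 w(10) — value 10
step 2: op1 r() → 10 — value 10
step 3: op3 w(77) — value 77
step 4: op5 w(55) — value 55
step 5: op4 r() → 55 — value 55
step 6: op6 w(78) — value 78
step 7: op7 r() → 78 — value 78
step 8: op8 r() → 78 — value 78
step 9: op9 r() → 78 — value 78

linearizable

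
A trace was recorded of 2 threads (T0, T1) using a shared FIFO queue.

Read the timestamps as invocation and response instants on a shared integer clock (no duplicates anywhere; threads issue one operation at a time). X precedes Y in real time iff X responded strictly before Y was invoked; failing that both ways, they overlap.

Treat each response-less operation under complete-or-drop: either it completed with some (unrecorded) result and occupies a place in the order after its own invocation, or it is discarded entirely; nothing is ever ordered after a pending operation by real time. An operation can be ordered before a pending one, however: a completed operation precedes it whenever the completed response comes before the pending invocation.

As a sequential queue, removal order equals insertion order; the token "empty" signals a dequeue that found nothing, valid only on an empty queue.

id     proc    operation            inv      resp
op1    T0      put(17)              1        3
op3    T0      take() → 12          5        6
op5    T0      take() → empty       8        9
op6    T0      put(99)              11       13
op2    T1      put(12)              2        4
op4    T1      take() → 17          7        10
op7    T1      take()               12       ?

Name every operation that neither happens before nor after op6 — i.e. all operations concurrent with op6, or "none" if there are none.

op6 spans [11,13]; an op avoiding the whole window 11..13 is ordered, any other is concurrent
op1 [1,3]: before
op2 [2,4]: before
op3 [5,6]: before
op4 [7,10]: before
op5 [8,9]: before
op7 [12,…): concurrent

op7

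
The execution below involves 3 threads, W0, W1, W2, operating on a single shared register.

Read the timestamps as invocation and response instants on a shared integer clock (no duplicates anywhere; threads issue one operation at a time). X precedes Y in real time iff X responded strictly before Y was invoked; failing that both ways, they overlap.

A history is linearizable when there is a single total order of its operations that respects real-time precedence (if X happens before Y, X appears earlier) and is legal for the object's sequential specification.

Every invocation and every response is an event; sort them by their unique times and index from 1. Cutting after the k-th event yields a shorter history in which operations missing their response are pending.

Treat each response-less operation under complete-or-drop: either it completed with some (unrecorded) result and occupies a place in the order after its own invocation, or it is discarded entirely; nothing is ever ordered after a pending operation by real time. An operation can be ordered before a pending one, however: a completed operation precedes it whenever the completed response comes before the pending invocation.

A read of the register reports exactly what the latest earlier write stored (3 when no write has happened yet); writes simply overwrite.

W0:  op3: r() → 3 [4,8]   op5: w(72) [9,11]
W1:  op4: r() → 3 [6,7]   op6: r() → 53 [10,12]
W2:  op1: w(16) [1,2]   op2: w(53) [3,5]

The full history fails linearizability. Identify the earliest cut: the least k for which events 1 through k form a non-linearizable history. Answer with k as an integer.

7

a valid linearization of events 1..6 exists, for instance op1, op2:
after step 1 (op1 w(16)): value 16
after step 2 (op2 w(53)): value 53
at event 7 (op4's time-7 response) nothing linearizes any more
every completion of the 1 pending operation (op3) was checked; none linearizes
one such order, op1, op2, op4 (pending dropped), breaks at step 3 where op4 r() → 3 is illegal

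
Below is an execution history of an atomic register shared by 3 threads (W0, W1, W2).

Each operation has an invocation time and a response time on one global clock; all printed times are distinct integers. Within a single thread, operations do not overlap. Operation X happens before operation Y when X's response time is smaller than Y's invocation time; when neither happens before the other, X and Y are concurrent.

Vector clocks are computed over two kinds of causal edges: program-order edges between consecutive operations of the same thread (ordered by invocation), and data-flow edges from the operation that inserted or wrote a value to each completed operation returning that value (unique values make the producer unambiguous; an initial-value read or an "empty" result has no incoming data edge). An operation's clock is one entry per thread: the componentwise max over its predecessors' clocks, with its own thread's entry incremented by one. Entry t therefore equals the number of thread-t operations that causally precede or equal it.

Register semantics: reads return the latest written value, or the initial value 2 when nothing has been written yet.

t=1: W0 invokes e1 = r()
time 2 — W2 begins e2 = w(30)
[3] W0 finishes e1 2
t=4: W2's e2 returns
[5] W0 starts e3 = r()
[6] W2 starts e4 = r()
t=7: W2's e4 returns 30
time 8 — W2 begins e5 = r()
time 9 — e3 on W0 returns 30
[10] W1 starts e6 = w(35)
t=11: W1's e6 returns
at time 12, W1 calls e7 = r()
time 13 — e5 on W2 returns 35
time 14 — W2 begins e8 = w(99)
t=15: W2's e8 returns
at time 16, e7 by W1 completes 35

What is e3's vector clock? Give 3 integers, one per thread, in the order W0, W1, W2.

invoked at 2, e2 has no predecessors; its own W2 bump gives (0, 0, 1)
invoked at 10, e6 has no predecessors; its own W1 bump gives (0, 1, 0)
invoked at 1, e1 has no predecessors; its own W0 bump gives (1, 0, 0)
invoked at 6, e4 merges VC(e2)=(0, 0, 1) and bumps W2's slot → (0, 0, 2)
invoked at 12, e7 merges VC(e6)=(0, 1, 0) and bumps W1's slot → (0, 2, 0)
invoked at 5, e3 merges VC(e1)=(1, 0, 0), VC(e2)=(0, 0, 1) and bumps W0's slot → (2, 0, 1)
invoked at 8, e5 merges VC(e4)=(0, 0, 2), VC(e6)=(0, 1, 0) and bumps W2's slot → (0, 1, 3)
invoked at 14, e8 merges VC(e5)=(0, 1, 3) and bumps W2's slot → (0, 1, 4)
target: VC(e3) = (2, 0, 1)

(2, 0, 1)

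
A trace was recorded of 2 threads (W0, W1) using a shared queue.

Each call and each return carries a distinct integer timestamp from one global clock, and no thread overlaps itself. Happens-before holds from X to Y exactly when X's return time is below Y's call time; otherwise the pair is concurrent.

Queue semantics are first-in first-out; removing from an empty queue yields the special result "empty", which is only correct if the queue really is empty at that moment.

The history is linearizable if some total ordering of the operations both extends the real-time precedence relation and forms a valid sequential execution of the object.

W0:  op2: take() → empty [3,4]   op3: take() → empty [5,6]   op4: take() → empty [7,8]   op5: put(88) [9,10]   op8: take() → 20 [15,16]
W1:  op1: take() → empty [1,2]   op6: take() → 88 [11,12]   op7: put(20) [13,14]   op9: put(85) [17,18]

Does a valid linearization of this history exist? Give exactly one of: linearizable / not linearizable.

linearizable

witness order: op1, op2, op3, op4, op5, op6, op7, op8, op9
step 1: op1 take() → empty — queue <>
step 2: op2 take() → empty — queue <>
step 3: op3 take() → empty — queue <>
step 4: op4 take() → empty — queue <>
step 5: op5 put(88) — queue <88>
step 6: op6 take() → 88 — queue <>
step 7: op7 put(20) — queue <20>
step 8: op8 take() → 20 — queue <>
step 9: op9 put(85) — queue <85>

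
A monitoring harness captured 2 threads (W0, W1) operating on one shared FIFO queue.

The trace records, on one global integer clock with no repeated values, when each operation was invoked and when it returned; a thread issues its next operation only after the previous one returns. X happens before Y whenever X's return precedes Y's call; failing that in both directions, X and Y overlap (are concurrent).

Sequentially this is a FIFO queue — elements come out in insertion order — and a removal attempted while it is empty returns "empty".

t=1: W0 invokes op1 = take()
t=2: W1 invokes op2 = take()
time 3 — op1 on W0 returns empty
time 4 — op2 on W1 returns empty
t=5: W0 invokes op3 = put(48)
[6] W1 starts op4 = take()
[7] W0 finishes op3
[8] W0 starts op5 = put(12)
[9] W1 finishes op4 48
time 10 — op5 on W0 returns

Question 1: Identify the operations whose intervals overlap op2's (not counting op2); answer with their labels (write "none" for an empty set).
op2 spans [2,4]: anything still running between times 2 and 4 counts as concurrent
op1 [1,3]: concurrent
op3 [5,7]: after
op4 [6,9]: after
op5 [8,10]: after

op1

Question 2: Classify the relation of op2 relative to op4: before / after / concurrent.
op2 spans [2,4], op4 spans [6,9]
resp(op2)=4 < inv(op4)=6

before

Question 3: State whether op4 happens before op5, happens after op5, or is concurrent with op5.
op4 spans [6,9], op5 spans [8,10]
the intervals overlap in both directions

concurrent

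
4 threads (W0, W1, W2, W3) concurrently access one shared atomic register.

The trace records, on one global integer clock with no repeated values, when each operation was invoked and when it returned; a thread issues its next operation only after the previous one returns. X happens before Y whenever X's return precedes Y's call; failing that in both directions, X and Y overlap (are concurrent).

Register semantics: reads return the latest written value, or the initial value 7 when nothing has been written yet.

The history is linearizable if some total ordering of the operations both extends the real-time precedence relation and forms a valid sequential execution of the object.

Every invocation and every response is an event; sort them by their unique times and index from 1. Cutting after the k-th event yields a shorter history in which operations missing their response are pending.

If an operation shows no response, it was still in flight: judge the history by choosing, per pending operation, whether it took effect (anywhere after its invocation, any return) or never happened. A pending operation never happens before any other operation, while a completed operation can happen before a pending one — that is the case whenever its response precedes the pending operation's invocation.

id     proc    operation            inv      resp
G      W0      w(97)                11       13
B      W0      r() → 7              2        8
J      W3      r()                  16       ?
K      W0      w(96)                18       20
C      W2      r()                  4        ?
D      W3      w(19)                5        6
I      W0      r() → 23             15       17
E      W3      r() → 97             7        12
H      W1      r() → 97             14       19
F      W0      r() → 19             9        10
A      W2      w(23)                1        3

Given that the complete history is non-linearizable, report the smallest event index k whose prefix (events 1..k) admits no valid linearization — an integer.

17

one valid order for events 1..16 is B, A, C, D, F, G, E:
step 1: B r() → 7 — value 7
step 2: A w(23) — value 23
step 3: C r() (pending, included) — value 23
step 4: D w(19) — value 19
step 5: F r() → 19 — value 19
step 6: G w(97) — value 97
step 7: E r() → 97 — value 97
once event 17 joins (I's response, time 17), exhaustive search finds no witness
include/drop combinations of the 3 pending operations (C, H, J) were all tried; none helps
sample order A, B, D, E, F, G, I (pending dropped) stalls at step 2 — B r() → 7 has no legal effect
sample order A, B, D, F, E, G, I (pending dropped) stalls at step 2 — B r() → 7 has no legal effect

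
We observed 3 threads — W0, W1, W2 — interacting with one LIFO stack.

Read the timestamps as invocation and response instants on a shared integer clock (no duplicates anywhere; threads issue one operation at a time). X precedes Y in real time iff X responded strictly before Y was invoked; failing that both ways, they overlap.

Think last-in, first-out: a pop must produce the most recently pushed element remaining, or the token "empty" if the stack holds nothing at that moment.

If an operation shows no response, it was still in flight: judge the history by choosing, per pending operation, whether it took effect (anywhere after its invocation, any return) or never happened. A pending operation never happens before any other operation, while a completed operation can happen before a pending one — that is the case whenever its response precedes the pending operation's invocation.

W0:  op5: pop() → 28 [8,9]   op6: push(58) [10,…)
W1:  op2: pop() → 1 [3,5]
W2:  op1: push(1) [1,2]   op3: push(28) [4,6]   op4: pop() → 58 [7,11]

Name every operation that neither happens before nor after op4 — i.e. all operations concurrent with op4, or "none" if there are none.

op4 spans [7,11]: anything still running between times 7 and 11 counts as concurrent
op1 [1,2]: before
op2 [3,5]: before
op3 [4,6]: before
op5 [8,9]: concurrent
op6 [10,…): concurrent

op5, op6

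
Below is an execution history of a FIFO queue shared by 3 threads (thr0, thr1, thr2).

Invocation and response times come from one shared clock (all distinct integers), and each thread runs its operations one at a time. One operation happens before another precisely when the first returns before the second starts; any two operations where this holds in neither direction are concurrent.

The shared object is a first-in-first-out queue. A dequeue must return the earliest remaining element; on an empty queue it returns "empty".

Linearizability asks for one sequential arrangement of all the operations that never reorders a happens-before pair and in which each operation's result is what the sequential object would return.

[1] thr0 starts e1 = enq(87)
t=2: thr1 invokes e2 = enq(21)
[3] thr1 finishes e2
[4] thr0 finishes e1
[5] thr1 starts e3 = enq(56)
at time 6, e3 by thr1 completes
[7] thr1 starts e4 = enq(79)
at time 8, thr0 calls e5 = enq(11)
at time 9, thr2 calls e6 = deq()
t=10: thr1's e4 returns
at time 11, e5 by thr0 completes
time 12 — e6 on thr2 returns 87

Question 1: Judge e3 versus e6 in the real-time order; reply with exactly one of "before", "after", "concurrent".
Answer: before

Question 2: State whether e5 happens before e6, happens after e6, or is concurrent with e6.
Answer: concurrent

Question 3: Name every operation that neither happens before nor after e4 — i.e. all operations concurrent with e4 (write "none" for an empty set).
Answer: e5, e6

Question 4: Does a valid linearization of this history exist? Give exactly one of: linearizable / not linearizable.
linearizable

a witness: e1, e2, e3, e4, e5, e6
1. e1 enq(87), leaving queue <87>
2. e2 enq(21), leaving queue <87,21>
3. e3 enq(56), leaving queue <87,21,56>
4. e4 enq(79), leaving queue <87,21,56,79>
5. e5 enq(11), leaving queue <87,21,56,79,11>
6. e6 deq() → 87, leaving queue <21,56,79,11>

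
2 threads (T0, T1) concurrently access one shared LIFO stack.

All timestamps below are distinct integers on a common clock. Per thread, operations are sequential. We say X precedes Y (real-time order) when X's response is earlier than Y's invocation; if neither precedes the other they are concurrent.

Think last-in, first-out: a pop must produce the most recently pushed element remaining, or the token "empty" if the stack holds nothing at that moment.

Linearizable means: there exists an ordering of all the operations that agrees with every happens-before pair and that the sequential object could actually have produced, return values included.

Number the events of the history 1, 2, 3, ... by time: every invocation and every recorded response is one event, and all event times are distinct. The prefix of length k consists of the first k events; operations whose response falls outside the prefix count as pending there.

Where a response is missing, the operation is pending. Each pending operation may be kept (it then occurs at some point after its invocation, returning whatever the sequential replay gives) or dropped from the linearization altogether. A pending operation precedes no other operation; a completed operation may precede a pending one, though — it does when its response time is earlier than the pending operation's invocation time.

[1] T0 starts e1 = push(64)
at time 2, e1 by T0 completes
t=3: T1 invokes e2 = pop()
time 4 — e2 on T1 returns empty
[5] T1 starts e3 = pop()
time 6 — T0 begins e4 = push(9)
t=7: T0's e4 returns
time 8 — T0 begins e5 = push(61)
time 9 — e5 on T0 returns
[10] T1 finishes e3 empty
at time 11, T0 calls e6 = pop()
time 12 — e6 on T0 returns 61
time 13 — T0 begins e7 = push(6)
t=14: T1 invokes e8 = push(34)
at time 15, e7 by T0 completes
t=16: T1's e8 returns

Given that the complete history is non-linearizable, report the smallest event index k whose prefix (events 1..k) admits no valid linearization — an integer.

4

events 1..3 are linearizable; a witness order is e1:
after step 1 (e1 push(64)): stack <64>
adding event 4 (e2 responds at 4) leaves no legal real-time order
one such order, e1, e2, breaks at step 2 where e2 pop() → empty is illegal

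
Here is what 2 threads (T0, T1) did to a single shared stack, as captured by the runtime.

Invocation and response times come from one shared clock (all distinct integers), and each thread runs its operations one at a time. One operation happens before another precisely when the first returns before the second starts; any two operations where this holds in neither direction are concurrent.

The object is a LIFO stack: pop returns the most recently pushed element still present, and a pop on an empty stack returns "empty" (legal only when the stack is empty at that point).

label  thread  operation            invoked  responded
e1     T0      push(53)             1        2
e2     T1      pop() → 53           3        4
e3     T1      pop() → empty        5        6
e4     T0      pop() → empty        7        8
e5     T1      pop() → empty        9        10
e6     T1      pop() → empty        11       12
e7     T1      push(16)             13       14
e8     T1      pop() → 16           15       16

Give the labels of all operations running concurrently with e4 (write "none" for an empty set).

none

concurrent with e4 ([7,8]): every op whose interval crosses 7..8
e1 [1,2]: before
e2 [3,4]: before
e3 [5,6]: before
e5 [9,10]: after
e6 [11,12]: after
e7 [13,14]: after
e8 [15,16]: after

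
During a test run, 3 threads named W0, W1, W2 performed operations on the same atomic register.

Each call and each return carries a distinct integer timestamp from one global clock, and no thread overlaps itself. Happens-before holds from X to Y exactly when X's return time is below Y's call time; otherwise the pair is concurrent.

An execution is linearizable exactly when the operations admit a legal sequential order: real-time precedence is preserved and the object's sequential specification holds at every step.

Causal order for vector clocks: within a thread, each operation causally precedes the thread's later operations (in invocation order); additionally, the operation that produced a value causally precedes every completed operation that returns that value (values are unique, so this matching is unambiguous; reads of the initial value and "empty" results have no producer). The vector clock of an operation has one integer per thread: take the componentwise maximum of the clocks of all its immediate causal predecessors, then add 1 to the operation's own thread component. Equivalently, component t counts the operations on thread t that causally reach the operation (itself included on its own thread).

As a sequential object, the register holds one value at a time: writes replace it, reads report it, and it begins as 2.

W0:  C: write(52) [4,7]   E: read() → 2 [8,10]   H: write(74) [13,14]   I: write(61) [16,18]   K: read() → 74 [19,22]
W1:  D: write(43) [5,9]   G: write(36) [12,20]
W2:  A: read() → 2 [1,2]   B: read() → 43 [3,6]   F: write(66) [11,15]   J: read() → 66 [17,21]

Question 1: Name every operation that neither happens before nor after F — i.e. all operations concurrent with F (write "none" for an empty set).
Answer: G, H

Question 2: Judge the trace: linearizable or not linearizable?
the violation lands at event 10, E's response at time 10: events 1..9 linearize, events 1..10 do not
every one of the 8 real-time-consistent orders over 5 completed atomic register ops fails the sequential spec
take A, B, C, D, E: step 2 already fails, because B read() → 43 cannot occur there
take A, B, C, E, D: step 2 already fails, because B read() → 43 cannot occur there

not linearizable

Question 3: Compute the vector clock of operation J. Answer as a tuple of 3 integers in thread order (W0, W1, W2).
Answer: (0, 1, 4)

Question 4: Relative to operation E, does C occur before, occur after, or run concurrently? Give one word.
Answer: before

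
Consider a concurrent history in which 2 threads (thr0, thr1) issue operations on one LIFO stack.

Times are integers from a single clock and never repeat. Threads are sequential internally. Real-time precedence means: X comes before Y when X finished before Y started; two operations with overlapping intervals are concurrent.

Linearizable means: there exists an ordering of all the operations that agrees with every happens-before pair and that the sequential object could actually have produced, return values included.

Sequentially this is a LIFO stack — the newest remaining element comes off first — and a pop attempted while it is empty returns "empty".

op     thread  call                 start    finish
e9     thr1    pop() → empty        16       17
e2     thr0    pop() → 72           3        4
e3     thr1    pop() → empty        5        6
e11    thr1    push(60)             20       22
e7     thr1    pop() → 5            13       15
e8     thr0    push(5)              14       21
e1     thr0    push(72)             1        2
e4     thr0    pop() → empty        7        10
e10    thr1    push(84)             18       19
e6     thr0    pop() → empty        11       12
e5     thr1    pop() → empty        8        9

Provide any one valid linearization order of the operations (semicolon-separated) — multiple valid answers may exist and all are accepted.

after step 1 (e1 push(72)): stack <72>
after step 2 (e2 pop() → 72): stack <>
after step 3 (e3 pop() → empty): stack <>
after step 4 (e4 pop() → empty): stack <>
after step 5 (e5 pop() → empty): stack <>
after step 6 (e6 pop() → empty): stack <>
after step 7 (e8 push(5)): stack <5>
after step 8 (e7 pop() → 5): stack <>
after step 9 (e9 pop() → empty): stack <>
after step 10 (e10 push(84)): stack <84>
after step 11 (e11 push(60)): stack <84,60>

e1; e2; e3; e4; e5; e6; e8; e7; e9; e10; e11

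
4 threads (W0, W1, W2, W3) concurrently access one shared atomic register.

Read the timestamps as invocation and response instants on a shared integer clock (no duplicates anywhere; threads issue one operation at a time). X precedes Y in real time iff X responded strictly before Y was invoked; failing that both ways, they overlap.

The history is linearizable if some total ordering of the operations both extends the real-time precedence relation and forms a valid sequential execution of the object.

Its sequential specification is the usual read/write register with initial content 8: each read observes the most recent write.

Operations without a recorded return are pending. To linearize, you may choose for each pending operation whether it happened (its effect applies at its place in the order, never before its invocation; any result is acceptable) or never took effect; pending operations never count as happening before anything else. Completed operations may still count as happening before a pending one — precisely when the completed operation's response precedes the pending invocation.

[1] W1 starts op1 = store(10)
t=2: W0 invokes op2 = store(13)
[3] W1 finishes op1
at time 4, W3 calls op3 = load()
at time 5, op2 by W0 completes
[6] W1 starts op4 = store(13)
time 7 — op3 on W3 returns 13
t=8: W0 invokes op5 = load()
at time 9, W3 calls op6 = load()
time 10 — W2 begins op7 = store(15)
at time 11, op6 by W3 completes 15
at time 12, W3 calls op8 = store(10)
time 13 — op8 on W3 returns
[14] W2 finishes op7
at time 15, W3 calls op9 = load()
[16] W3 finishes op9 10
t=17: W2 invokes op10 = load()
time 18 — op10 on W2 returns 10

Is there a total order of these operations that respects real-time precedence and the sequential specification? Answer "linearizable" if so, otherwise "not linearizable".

linearizable

one valid linearization: op1, op2, op3, op4, op5, op7, op6, op8, op9, op10
after step 1 (op1 store(10)): value 10
after step 2 (op2 store(13)): value 13
after step 3 (op3 load() → 13): value 13
after step 4 (op4 store(13) (pending, included)): value 13
after step 5 (op5 load() (pending, included)): value 13
after step 6 (op7 store(15)): value 15
after step 7 (op6 load() → 15): value 15
after step 8 (op8 store(10)): value 10
after step 9 (op9 load() → 10): value 10
after step 10 (op10 load() → 10): value 10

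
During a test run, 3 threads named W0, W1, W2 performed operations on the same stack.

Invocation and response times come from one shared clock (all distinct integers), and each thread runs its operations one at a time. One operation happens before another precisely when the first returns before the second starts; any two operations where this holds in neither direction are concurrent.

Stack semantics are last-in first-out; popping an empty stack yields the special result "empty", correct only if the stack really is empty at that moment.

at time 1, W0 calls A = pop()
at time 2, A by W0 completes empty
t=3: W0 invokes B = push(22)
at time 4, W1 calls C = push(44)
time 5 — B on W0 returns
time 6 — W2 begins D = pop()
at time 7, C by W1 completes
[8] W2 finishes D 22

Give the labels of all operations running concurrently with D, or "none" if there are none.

concurrent with D ([6,8]): every op whose interval crosses 6..8
A [1,2]: before
B [3,5]: before
C [4,7]: concurrent

C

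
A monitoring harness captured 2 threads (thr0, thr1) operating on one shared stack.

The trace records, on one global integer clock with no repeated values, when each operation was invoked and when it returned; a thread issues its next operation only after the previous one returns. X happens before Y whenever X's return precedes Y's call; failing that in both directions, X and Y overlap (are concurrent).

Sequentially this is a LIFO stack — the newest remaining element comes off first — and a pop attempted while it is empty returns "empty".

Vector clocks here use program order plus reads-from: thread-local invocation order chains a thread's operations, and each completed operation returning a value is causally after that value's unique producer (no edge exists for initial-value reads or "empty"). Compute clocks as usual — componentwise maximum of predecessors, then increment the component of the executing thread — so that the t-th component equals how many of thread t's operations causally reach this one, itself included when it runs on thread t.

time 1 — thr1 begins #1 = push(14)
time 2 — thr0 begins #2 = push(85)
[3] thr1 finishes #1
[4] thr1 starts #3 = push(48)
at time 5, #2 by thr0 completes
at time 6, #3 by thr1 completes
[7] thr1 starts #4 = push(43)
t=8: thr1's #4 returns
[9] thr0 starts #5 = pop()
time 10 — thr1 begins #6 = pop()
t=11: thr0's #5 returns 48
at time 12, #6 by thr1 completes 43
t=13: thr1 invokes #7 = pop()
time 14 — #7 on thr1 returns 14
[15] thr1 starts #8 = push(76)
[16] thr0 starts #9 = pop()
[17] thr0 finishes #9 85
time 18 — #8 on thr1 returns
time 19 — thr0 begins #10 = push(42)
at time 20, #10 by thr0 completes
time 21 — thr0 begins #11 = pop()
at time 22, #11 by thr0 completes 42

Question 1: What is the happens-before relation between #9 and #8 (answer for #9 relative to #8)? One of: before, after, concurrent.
concurrent

#9 spans [16,17], #8 spans [15,18]
the intervals overlap in both directions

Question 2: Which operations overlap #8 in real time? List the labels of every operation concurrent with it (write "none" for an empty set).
#9

concurrent with #8 ([15,18]): every op whose interval crosses 15..18
#1 [1,3]: before
#2 [2,5]: before
#3 [4,6]: before
#4 [7,8]: before
#5 [9,11]: before
#6 [10,12]: before
#7 [13,14]: before
#9 [16,17]: concurrent
#10 [19,20]: after
#11 [21,22]: after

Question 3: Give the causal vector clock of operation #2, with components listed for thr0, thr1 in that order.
(1, 0)

root op #1, invoked 1: fresh clock plus thr1's own tick → (0, 1)
root op #2, invoked 2: fresh clock plus thr0's own tick → (1, 0)
#3, invoked 4, takes VC(#1)=(0, 1) under max, adds 1 for thr1 → (0, 2)
#4, invoked 7, takes VC(#3)=(0, 2) under max, adds 1 for thr1 → (0, 3)
#6, invoked 10, takes VC(#4)=(0, 3) under max, adds 1 for thr1 → (0, 4)
#5, invoked 9, takes VC(#2)=(1, 0), VC(#3)=(0, 2) under max, adds 1 for thr0 → (2, 2)
#7, invoked 13, takes VC(#1)=(0, 1), VC(#6)=(0, 4) under max, adds 1 for thr1 → (0, 5)
#9, invoked 16, takes VC(#2)=(1, 0), VC(#5)=(2, 2) under max, adds 1 for thr0 → (3, 2)
#8, invoked 15, takes VC(#7)=(0, 5) under max, adds 1 for thr1 → (0, 6)
#10, invoked 19, takes VC(#9)=(3, 2) under max, adds 1 for thr0 → (4, 2)
#11, invoked 21, takes VC(#10)=(4, 2) under max, adds 1 for thr0 → (5, 2)
target: VC(#2) = (1, 0)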